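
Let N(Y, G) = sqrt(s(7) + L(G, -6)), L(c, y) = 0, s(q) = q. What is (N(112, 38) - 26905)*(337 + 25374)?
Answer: -691754455 + 25711*sqrt(7) ≈ -6.9169e+8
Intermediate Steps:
N(Y, G) = sqrt(7) (N(Y, G) = sqrt(7 + 0) = sqrt(7))
(N(112, 38) - 26905)*(337 + 25374) = (sqrt(7) - 26905)*(337 + 25374) = (-26905 + sqrt(7))*25711 = -691754455 + 25711*sqrt(7)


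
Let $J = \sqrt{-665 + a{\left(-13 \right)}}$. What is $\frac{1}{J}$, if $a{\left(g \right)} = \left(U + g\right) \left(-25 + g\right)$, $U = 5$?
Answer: $- \frac{i}{19} \approx - 0.052632 i$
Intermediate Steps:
$a{\left(g \right)} = \left(-25 + g\right) \left(5 + g\right)$ ($a{\left(g \right)} = \left(5 + g\right) \left(-25 + g\right) = \left(-25 + g\right) \left(5 + g\right)$)
$J = 19 i$ ($J = \sqrt{-665 - \left(-135 - 169\right)} = \sqrt{-665 + \left(-125 + 169 + 260\right)} = \sqrt{-665 + 304} = \sqrt{-361} = 19 i \approx 19.0 i$)
$\frac{1}{J} = \frac{1}{19 i} = - \frac{i}{19}$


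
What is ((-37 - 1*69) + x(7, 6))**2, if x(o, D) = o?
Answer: 9801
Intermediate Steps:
((-37 - 1*69) + x(7, 6))**2 = ((-37 - 1*69) + 7)**2 = ((-37 - 69) + 7)**2 = (-106 + 7)**2 = (-99)**2 = 9801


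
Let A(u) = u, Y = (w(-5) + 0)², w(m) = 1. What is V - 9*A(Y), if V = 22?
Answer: 13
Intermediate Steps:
Y = 1 (Y = (1 + 0)² = 1² = 1)
V - 9*A(Y) = 22 - 9*1 = 22 - 9 = 13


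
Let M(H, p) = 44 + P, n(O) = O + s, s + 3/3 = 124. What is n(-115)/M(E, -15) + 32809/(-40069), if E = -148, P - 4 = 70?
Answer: -1775455/2364071 ≈ -0.75102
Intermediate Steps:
s = 123 (s = -1 + 124 = 123)
P = 74 (P = 4 + 70 = 74)
n(O) = 123 + O (n(O) = O + 123 = 123 + O)
M(H, p) = 118 (M(H, p) = 44 + 74 = 118)
n(-115)/M(E, -15) + 32809/(-40069) = (123 - 115)/118 + 32809/(-40069) = 8*(1/118) + 32809*(-1/40069) = 4/59 - 32809/40069 = -1775455/2364071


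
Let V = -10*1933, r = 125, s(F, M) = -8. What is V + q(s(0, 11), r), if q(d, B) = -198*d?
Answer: -17746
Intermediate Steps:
V = -19330
V + q(s(0, 11), r) = -19330 - 198*(-8) = -19330 + 1584 = -17746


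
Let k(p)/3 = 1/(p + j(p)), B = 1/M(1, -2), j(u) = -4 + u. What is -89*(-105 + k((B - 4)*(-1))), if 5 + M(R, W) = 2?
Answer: 130029/14 ≈ 9287.8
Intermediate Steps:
M(R, W) = -3 (M(R, W) = -5 + 2 = -3)
B = -1/3 (B = 1/(-3) = -1/3 ≈ -0.33333)
k(p) = 3/(-4 + 2*p) (k(p) = 3/(p + (-4 + p)) = 3/(-4 + 2*p))
-89*(-105 + k((B - 4)*(-1))) = -89*(-105 + 3/(2*(-2 + (-1/3 - 4)*(-1)))) = -89*(-105 + 3/(2*(-2 - 13/3*(-1)))) = -89*(-105 + 3/(2*(-2 + 13/3))) = -89*(-105 + 3/(2*(7/3))) = -89*(-105 + (3/2)*(3/7)) = -89*(-105 + 9/14) = -89*(-1461/14) = 130029/14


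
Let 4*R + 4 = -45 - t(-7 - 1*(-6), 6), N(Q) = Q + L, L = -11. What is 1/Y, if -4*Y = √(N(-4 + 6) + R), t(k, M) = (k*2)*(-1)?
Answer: 8*I*√87/87 ≈ 0.85769*I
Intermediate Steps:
N(Q) = -11 + Q (N(Q) = Q - 11 = -11 + Q)
t(k, M) = -2*k (t(k, M) = (2*k)*(-1) = -2*k)
R = -51/4 (R = -1 + (-45 - (-2)*(-7 - 1*(-6)))/4 = -1 + (-45 - (-2)*(-7 + 6))/4 = -1 + (-45 - (-2)*(-1))/4 = -1 + (-45 - 1*2)/4 = -1 + (-45 - 2)/4 = -1 + (¼)*(-47) = -1 - 47/4 = -51/4 ≈ -12.750)
Y = -I*√87/8 (Y = -√((-11 + (-4 + 6)) - 51/4)/4 = -√((-11 + 2) - 51/4)/4 = -√(-9 - 51/4)/4 = -I*√87/8 ≈ -1.1659*I)
1/Y = 1/(-I*√87/8) = 8*I*√87/87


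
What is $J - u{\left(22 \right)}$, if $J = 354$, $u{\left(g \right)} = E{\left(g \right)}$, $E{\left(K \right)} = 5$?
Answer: $349$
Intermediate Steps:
$u{\left(g \right)} = 5$
$J - u{\left(22 \right)} = 354 - 5 = 349$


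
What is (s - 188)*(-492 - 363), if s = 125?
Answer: 53865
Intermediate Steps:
(s - 188)*(-492 - 363) = (125 - 188)*(-492 - 363) = -63*(-855) = 53865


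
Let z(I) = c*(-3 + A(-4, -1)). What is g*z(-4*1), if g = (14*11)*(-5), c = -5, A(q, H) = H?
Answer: -15400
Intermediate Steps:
g = -770 (g = 154*(-5) = -770)
z(I) = 20 (z(I) = -5*(-3 - 1) = -5*(-4) = 20)
g*z(-4*1) = -770*20 = -15400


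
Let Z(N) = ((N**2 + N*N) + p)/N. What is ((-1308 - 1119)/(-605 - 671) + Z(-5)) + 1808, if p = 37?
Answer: 11436163/6380 ≈ 1792.5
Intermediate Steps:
Z(N) = (37 + 2*N**2)/N (Z(N) = ((N**2 + N*N) + 37)/N = ((N**2 + N**2) + 37)/N = (2*N**2 + 37)/N = (37 + 2*N**2)/N)
((-1308 - 1119)/(-605 - 671) + Z(-5)) + 1808 = ((-1308 - 1119)/(-605 - 671) + (2*(-5) + 37/(-5))) + 1808 = (-2427/(-1276) + (-10 + 37*(-1/5))) + 1808 = (-2427*(-1/1276) + (-10 - 37/5)) + 1808 = (2427/1276 - 87/5) + 1808 = -98877/6380 + 1808 = 11436163/6380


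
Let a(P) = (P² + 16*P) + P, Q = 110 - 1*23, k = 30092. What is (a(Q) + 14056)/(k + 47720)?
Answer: 5776/19453 ≈ 0.29692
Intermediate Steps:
Q = 87 (Q = 110 - 23 = 87)
a(P) = P² + 17*P
(a(Q) + 14056)/(k + 47720) = (87*(17 + 87) + 14056)/(30092 + 47720) = (87*104 + 14056)/77812 = (9048 + 14056)*(1/77812) = 23104*(1/77812) = 5776/19453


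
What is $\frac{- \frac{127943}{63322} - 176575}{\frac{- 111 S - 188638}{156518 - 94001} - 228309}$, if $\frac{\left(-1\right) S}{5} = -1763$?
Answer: $\frac{99859387340583}{129125868303376} \approx 0.77335$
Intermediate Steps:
$S = 8815$ ($S = \left(-5\right) \left(-1763\right) = 8815$)
$\frac{- \frac{127943}{63322} - 176575}{\frac{- 111 S - 188638}{156518 - 94001} - 228309} = \frac{- \frac{127943}{63322} - 176575}{\frac{\left(-111\right) 8815 - 188638}{156518 - 94001} - 228309} = \frac{\left(-127943\right) \frac{1}{63322} - 176575}{\frac{-978465 - 188638}{62517} - 228309} = \frac{- \frac{127943}{63322} - 176575}{\left(-1167103\right) \frac{1}{62517} - 228309} = - \frac{11181210093}{63322 \left(- \frac{166729}{8931} - 228309\right)} = - \frac{11181210093}{63322 \left(- \frac{2039194408}{8931}\right)} = \left(- \frac{11181210093}{63322}\right) \left(- \frac{8931}{2039194408}\right) = \frac{99859387340583}{129125868303376}$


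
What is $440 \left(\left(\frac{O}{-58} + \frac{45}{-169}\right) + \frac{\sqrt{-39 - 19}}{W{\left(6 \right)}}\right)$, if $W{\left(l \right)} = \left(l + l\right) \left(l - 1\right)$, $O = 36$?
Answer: $- \frac{1912680}{4901} + \frac{22 i \sqrt{58}}{3} \approx -390.26 + 55.849 i$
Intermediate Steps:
$W{\left(l \right)} = 2 l \left(-1 + l\right)$
$440 \left(\left(\frac{O}{-58} + \frac{45}{-169}\right) + \frac{\sqrt{-39 - 19}}{W{\left(6 \right)}}\right) = 440 \left(\left(\frac{36}{-58} + \frac{45}{-169}\right) + \frac{\sqrt{-39 - 19}}{2 \cdot 6 \left(-1 + 6\right)}\right) = 440 \left(\left(36 \left(- \frac{1}{58}\right) + 45 \left(- \frac{1}{169}\right)\right) + \frac{\sqrt{-58}}{2 \cdot 6 \cdot 5}\right) = 440 \left(\left(- \frac{18}{29} - \frac{45}{169}\right) + \frac{i \sqrt{58}}{60}\right) = 440 \left(- \frac{4347}{4901} + i \sqrt{58} \cdot \frac{1}{60}\right) = 440 \left(- \frac{4347}{4901} + \frac{i \sqrt{58}}{60}\right) = - \frac{1912680}{4901} + \frac{22 i \sqrt{58}}{3}$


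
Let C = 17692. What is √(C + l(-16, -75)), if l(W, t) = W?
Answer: 6*√491 ≈ 132.95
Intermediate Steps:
√(C + l(-16, -75)) = √(17692 - 16) = √17676 = 6*√491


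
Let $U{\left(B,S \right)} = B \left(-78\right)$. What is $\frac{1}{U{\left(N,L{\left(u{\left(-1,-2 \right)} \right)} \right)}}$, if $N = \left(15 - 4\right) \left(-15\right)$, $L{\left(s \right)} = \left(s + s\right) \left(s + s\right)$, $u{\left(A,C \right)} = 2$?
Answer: $\frac{1}{12870} \approx 7.77 \cdot 10^{-5}$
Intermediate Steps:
$L{\left(s \right)} = 4 s^{2}$ ($L{\left(s \right)} = 2 s 2 s = 4 s^{2}$)
$N = -165$ ($N = 11 \left(-15\right) = -165$)
$U{\left(B,S \right)} = - 78 B$
$\frac{1}{U{\left(N,L{\left(u{\left(-1,-2 \right)} \right)} \right)}} = \frac{1}{\left(-78\right) \left(-165\right)} = \frac{1}{12870}$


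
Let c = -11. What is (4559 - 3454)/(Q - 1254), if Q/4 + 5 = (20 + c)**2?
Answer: -221/190 ≈ -1.1632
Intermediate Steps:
Q = 304 (Q = -20 + 4*(20 - 11)**2 = -20 + 4*9**2 = -20 + 4*81 = -20 + 324 = 304)
(4559 - 3454)/(Q - 1254) = (4559 - 3454)/(304 - 1254) = 1105/(-950) = 1105*(-1/950) = -221/190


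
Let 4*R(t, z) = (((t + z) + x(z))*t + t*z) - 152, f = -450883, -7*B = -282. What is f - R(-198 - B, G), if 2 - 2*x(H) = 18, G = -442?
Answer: -25390709/49 ≈ -5.1818e+5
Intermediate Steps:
x(H) = -8 (x(H) = 1 - ½*18 = 1 - 9 = -8)
B = 282/7 (B = -⅐*(-282) = 282/7 ≈ 40.286)
R(t, z) = -38 + t*z/4 + t*(-8 + t + z)/4 (R(t, z) = ((((t + z) - 8)*t + t*z) - 152)/4 = (((-8 + t + z)*t + t*z) - 152)/4 = ((t*(-8 + t + z) + t*z) - 152)/4 = ((t*z + t*(-8 + t + z)) - 152)/4 = (-152 + t*z + t*(-8 + t + z))/4 = -38 + t*z/4 + t*(-8 + t + z)/4)
f - R(-198 - B, G) = -450883 - (-38 - 2*(-198 - 1*282/7) + (-198 - 1*282/7)²/4 + (½)*(-198 - 1*282/7)*(-442)) = -450883 - (-38 - 2*(-198 - 282/7) + (-198 - 282/7)²/4 + (½)*(-198 - 282/7)*(-442)) = -450883 - (-38 - 2*(-1668/7) + (-1668/7)²/4 + (½)*(-1668/7)*(-442)) = -450883 - (-38 + 3336/7 + (¼)*(2782224/49) + 368628/7) = -450883 - (-38 + 3336/7 + 695556/49 + 368628/7) = -450883 - 1*3297442/49 = -450883 - 3297442/49 = -25390709/49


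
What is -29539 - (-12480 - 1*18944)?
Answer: 1885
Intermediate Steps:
-29539 - (-12480 - 1*18944) = -29539 - (-12480 - 18944) = -29539 - 1*(-31424) = -29539 + 31424 = 1885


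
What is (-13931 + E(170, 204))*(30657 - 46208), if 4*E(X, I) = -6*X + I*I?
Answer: 58813882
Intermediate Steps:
E(X, I) = -3*X/2 + I**2/4 (E(X, I) = (-6*X + I*I)/4 = (-6*X + I**2)/4 = (I**2 - 6*X)/4 = -3*X/2 + I**2/4)
(-13931 + E(170, 204))*(30657 - 46208) = (-13931 + (-3/2*170 + (1/4)*204**2))*(30657 - 46208) = (-13931 + (-255 + (1/4)*41616))*(-15551) = (-13931 + (-255 + 10404))*(-15551) = (-13931 + 10149)*(-15551) = -3782*(-15551) = 58813882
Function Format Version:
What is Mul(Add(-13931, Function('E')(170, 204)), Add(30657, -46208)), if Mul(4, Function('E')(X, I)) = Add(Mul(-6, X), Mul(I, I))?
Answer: 58813882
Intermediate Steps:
Function('E')(X, I) = Add(Mul(Rational(-3, 2), X), Mul(Rational(1, 4), Pow(I, 2))) (Function('E')(X, I) = Mul(Rational(1, 4), Add(Mul(-6, X), Mul(I, I))) = Mul(Rational(1, 4), Add(Mul(-6, X), Pow(I, 2))) = Mul(Rational(1, 4), Add(Pow(I, 2), Mul(-6, X))) = Add(Mul(Rational(-3, 2), X), Mul(Rational(1, 4), Pow(I, 2))))
Mul(Add(-13931, Function('E')(170, 204)), Add(30657, -46208)) = Mul(Add(-13931, Add(Mul(Rational(-3, 2), 170), Mul(Rational(1, 4), Pow(204, 2)))), Add(30657, -46208)) = Mul(Add(-13931, Add(-255, Mul(Rational(1, 4), 41616))), -15551) = Mul(Add(-13931, Add(-255, 10404)), -15551) = Mul(Add(-13931, 10149), -15551) = Mul(-3782, -15551) = 58813882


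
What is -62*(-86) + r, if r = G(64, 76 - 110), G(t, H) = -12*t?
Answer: 4564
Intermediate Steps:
r = -768 (r = -12*64 = -768)
-62*(-86) + r = -62*(-86) - 768 = 5332 - 768 = 4564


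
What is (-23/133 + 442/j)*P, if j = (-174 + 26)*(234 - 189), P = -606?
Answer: 10704283/73815 ≈ 145.01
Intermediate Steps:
j = -6660 (j = -148*45 = -6660)
(-23/133 + 442/j)*P = (-23/133 + 442/(-6660))*(-606) = (-23*1/133 + 442*(-1/6660))*(-606) = (-23/133 - 221/3330)*(-606) = -105983/442890*(-606) = 10704283/73815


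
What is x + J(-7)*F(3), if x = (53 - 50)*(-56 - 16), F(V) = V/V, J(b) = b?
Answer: -223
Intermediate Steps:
F(V) = 1
x = -216 (x = 3*(-72) = -216)
x + J(-7)*F(3) = -216 - 7*1 = -216 - 7 = -223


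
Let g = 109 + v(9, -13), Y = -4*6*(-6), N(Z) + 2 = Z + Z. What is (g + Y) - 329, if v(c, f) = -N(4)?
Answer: -82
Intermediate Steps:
N(Z) = -2 + 2*Z (N(Z) = -2 + (Z + Z) = -2 + 2*Z)
Y = 144 (Y = -24*(-6) = 144)
v(c, f) = -6 (v(c, f) = -(-2 + 2*4) = -(-2 + 8) = -1*6 = -6)
g = 103 (g = 109 - 6 = 103)
(g + Y) - 329 = (103 + 144) - 329 = 247 - 329 = -82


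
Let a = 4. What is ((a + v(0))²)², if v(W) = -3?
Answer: 1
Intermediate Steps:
((a + v(0))²)² = ((4 - 3)²)² = (1²)² = 1² = 1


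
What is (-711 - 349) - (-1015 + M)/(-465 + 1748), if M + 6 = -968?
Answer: -1357991/1283 ≈ -1058.4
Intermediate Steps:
M = -974 (M = -6 - 968 = -974)
(-711 - 349) - (-1015 + M)/(-465 + 1748) = (-711 - 349) - (-1015 - 974)/(-465 + 1748) = -1060 - (-1989)/1283 = -1060 - 1*(-1989/1283) = -1060 + 1989/1283 = -1357991/1283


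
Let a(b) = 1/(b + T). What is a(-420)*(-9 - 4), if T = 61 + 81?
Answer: 13/278 ≈ 0.046763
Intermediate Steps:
T = 142
a(b) = 1/(142 + b) (a(b) = 1/(b + 142) = 1/(142 + b))
a(-420)*(-9 - 4) = (-9 - 4)/(142 - 420) = -13/(-278) = -1/278*(-13) = 13/278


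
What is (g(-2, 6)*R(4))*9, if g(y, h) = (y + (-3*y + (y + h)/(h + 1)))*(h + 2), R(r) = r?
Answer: 9216/7 ≈ 1316.6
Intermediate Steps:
g(y, h) = (2 + h)*(-2*y + (h + y)/(1 + h)) (g(y, h) = (y + (-3*y + (h + y)/(1 + h)))*(2 + h) = (-2*y + (h + y)/(1 + h))*(2 + h) = (2 + h)*(-2*y + (h + y)/(1 + h)))
(g(-2, 6)*R(4))*9 = (((6² - 2*(-2) + 2*6 - 5*6*(-2) - 2*(-2)*6²)/(1 + 6))*4)*9 = (((36 + 4 + 12 + 60 - 2*(-2)*36)/7)*4)*9 = (((36 + 4 + 12 + 60 + 144)/7)*4)*9 = (((⅐)*256)*4)*9 = ((256/7)*4)*9 = (1024/7)*9 = 9216/7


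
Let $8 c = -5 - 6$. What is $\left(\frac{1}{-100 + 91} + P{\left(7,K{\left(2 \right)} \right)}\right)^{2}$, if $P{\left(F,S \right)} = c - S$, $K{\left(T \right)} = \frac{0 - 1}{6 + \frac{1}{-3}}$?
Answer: $\frac{2569609}{1498176} \approx 1.7152$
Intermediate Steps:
$K{\left(T \right)} = - \frac{3}{17}$ ($K{\left(T \right)} = - \frac{1}{6 - \frac{1}{3}} = - \frac{1}{\frac{17}{3}} = \left(-1\right) \frac{3}{17} = - \frac{3}{17}$)
$c = - \frac{11}{8}$ ($c = \frac{-5 - 6}{8} = \frac{1}{8} \left(-11\right) = - \frac{11}{8} \approx -1.375$)
$P{\left(F,S \right)} = - \frac{11}{8} - S$
$\left(\frac{1}{-100 + 91} + P{\left(7,K{\left(2 \right)} \right)}\right)^{2} = \left(\frac{1}{-100 + 91} - \frac{163}{136}\right)^{2} = \left(\frac{1}{-9} + \left(- \frac{11}{8} + \frac{3}{17}\right)\right)^{2} = \left(- \frac{1}{9} - \frac{163}{136}\right)^{2} = \left(- \frac{1603}{1224}\right)^{2} = \frac{2569609}{1498176}$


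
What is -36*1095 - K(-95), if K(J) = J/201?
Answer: -7923325/201 ≈ -39420.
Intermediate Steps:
K(J) = J/201 (K(J) = J*(1/201) = J/201)
-36*1095 - K(-95) = -36*1095 - (-95)/201 = -39420 - 1*(-95/201) = -39420 + 95/201 = -7923325/201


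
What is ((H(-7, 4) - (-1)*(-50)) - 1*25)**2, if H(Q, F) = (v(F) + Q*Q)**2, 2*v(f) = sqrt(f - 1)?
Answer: 86735497/16 + 456043*sqrt(3)/2 ≈ 5.8159e+6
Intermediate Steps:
v(f) = sqrt(-1 + f)/2 (v(f) = sqrt(f - 1)/2 = sqrt(-1 + f)/2)
H(Q, F) = (Q**2 + sqrt(-1 + F)/2)**2 (H(Q, F) = (sqrt(-1 + F)/2 + Q*Q)**2 = (sqrt(-1 + F)/2 + Q**2)**2 = (Q**2 + sqrt(-1 + F)/2)**2)
((H(-7, 4) - (-1)*(-50)) - 1*25)**2 = (((sqrt(-1 + 4) + 2*(-7)**2)**2/4 - (-1)*(-50)) - 1*25)**2 = (((sqrt(3) + 2*49)**2/4 - 1*50) - 25)**2 = (((sqrt(3) + 98)**2/4 - 50) - 25)**2 = (((98 + sqrt(3))**2/4 - 50) - 25)**2 = ((-50 + (98 + sqrt(3))**2/4) - 25)**2 = (-75 + (98 + sqrt(3))**2/4)**2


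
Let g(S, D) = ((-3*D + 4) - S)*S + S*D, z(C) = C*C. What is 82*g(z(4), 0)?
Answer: -15744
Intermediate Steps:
z(C) = C²
g(S, D) = D*S + S*(4 - S - 3*D) (g(S, D) = ((4 - 3*D) - S)*S + D*S = (4 - S - 3*D)*S + D*S = S*(4 - S - 3*D) + D*S = D*S + S*(4 - S - 3*D))
82*g(z(4), 0) = 82*(4²*(4 - 1*4² - 2*0)) = 82*(16*(4 - 1*16 + 0)) = 82*(16*(4 - 16 + 0)) = 82*(16*(-12)) = 82*(-192) = -15744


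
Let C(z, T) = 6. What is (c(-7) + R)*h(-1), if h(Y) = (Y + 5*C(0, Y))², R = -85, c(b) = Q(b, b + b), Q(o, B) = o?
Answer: -77372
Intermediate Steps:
c(b) = b
h(Y) = (30 + Y)² (h(Y) = (Y + 5*6)² = (Y + 30)² = (30 + Y)²)
(c(-7) + R)*h(-1) = (-7 - 85)*(30 - 1)² = -92*29² = -92*841 = -77372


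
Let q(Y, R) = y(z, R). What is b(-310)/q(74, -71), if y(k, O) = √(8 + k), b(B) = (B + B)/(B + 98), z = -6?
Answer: 155*√2/106 ≈ 2.0680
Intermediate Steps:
b(B) = 2*B/(98 + B) (b(B) = (2*B)/(98 + B) = 2*B/(98 + B))
q(Y, R) = √2 (q(Y, R) = √(8 - 6) = √2)
b(-310)/q(74, -71) = (2*(-310)/(98 - 310))/(√2) = (2*(-310)/(-212))*(√2/2) = (2*(-310)*(-1/212))*(√2/2) = 155*(√2/2)/53 = 155*√2/106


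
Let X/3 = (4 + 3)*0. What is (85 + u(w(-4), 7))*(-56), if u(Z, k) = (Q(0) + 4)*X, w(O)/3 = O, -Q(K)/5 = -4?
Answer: -4760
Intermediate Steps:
Q(K) = 20 (Q(K) = -5*(-4) = 20)
X = 0 (X = 3*((4 + 3)*0) = 3*(7*0) = 3*0 = 0)
w(O) = 3*O
u(Z, k) = 0 (u(Z, k) = (20 + 4)*0 = 24*0 = 0)
(85 + u(w(-4), 7))*(-56) = (85 + 0)*(-56) = 85*(-56) = -4760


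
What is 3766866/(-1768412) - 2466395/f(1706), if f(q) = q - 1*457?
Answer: -2183153665187/1104373294 ≈ -1976.8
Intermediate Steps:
f(q) = -457 + q (f(q) = q - 457 = -457 + q)
3766866/(-1768412) - 2466395/f(1706) = 3766866/(-1768412) - 2466395/(-457 + 1706) = 3766866*(-1/1768412) - 2466395/1249 = -1883433/884206 - 2466395*1/1249 = -1883433/884206 - 2466395/1249 = -2183153665187/1104373294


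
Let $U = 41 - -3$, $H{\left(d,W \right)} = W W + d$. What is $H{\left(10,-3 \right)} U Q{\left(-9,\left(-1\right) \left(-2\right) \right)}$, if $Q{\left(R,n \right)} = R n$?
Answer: $-15048$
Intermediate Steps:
$H{\left(d,W \right)} = d + W^{2}$ ($H{\left(d,W \right)} = W^{2} + d = d + W^{2}$)
$U = 44$ ($U = 41 + 3 = 44$)
$H{\left(10,-3 \right)} U Q{\left(-9,\left(-1\right) \left(-2\right) \right)} = \left(10 + \left(-3\right)^{2}\right) 44 \left(- 9 \left(\left(-1\right) \left(-2\right)\right)\right) = \left(10 + 9\right) 44 \left(\left(-9\right) 2\right) = 19 \cdot 44 \left(-18\right) = 836 \left(-18\right) = -15048$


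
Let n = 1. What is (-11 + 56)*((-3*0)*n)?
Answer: 0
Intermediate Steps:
(-11 + 56)*((-3*0)*n) = (-11 + 56)*(-3*0*1) = 45*(0*1) = 45*0 = 0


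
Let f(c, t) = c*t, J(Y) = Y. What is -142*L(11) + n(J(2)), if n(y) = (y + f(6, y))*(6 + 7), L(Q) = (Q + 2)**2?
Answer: -23816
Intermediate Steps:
L(Q) = (2 + Q)**2
n(y) = 91*y (n(y) = (y + 6*y)*(6 + 7) = (7*y)*13 = 91*y)
-142*L(11) + n(J(2)) = -142*(2 + 11)**2 + 91*2 = -142*13**2 + 182 = -142*169 + 182 = -23998 + 182 = -23816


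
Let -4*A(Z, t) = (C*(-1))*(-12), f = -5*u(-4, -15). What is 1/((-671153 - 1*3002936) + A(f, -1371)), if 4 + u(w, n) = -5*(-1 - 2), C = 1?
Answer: -1/3674092 ≈ -2.7218e-7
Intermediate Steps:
u(w, n) = 11 (u(w, n) = -4 - 5*(-1 - 2) = -4 - 5*(-3) = -4 + 15 = 11)
f = -55 (f = -5*11 = -55)
A(Z, t) = -3 (A(Z, t) = -1*(-1)*(-12)/4 = -(-1)*(-12)/4 = -¼*12 = -3)
1/((-671153 - 1*3002936) + A(f, -1371)) = 1/((-671153 - 1*3002936) - 3) = 1/((-671153 - 3002936) - 3) = 1/(-3674089 - 3) = 1/(-3674092) = -1/3674092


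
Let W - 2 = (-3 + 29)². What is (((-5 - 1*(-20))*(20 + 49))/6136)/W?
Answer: 345/1386736 ≈ 0.00024879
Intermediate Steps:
W = 678 (W = 2 + (-3 + 29)² = 2 + 26² = 2 + 676 = 678)
(((-5 - 1*(-20))*(20 + 49))/6136)/W = (((-5 - 1*(-20))*(20 + 49))/6136)/678 = (((-5 + 20)*69)*(1/6136))*(1/678) = ((15*69)*(1/6136))*(1/678) = (1035*(1/6136))*(1/678) = (1035/6136)*(1/678) = 345/1386736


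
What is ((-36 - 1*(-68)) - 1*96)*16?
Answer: -1024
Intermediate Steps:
((-36 - 1*(-68)) - 1*96)*16 = ((-36 + 68) - 96)*16 = (32 - 96)*16 = -64*16 = -1024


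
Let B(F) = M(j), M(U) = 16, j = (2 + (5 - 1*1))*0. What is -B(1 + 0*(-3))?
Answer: -16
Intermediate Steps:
j = 0 (j = (2 + (5 - 1))*0 = (2 + 4)*0 = 6*0 = 0)
B(F) = 16
-B(1 + 0*(-3)) = -1*16 = -16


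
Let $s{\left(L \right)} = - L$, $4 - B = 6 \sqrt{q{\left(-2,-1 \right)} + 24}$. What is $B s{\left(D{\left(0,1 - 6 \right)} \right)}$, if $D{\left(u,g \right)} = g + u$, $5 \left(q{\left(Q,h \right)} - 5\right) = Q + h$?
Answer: $20 - 6 \sqrt{710} \approx -139.88$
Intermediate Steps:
$q{\left(Q,h \right)} = 5 + \frac{Q}{5} + \frac{h}{5}$ ($q{\left(Q,h \right)} = 5 + \frac{Q + h}{5} = 5 + \left(\frac{Q}{5} + \frac{h}{5}\right) = 5 + \frac{Q}{5} + \frac{h}{5}$)
$B = 4 - \frac{6 \sqrt{710}}{5}$ ($B = 4 - 6 \sqrt{\left(5 + \frac{1}{5} \left(-2\right) + \frac{1}{5} \left(-1\right)\right) + 24} = 4 - 6 \sqrt{\left(5 - \frac{2}{5} - \frac{1}{5}\right) + 24} = 4 - 6 \sqrt{\frac{22}{5} + 24} = 4 - 6 \sqrt{\frac{142}{5}} = 4 - 6 \frac{\sqrt{710}}{5} = 4 - \frac{6 \sqrt{710}}{5} \approx -27.975$)
$B s{\left(D{\left(0,1 - 6 \right)} \right)} = \left(4 - \frac{6 \sqrt{710}}{5}\right) \left(- (\left(1 - 6\right) + 0)\right) = \left(4 - \frac{6 \sqrt{710}}{5}\right) \left(- (-5 + 0)\right) = \left(4 - \frac{6 \sqrt{710}}{5}\right) \left(\left(-1\right) \left(-5\right)\right) = \left(4 - \frac{6 \sqrt{710}}{5}\right) 5 = 20 - 6 \sqrt{710}$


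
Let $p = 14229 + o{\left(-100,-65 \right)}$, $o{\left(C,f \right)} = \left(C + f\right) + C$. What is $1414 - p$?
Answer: $-12550$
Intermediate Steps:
$o{\left(C,f \right)} = f + 2 C$
$p = 13964$ ($p = 14229 + \left(-65 + 2 \left(-100\right)\right) = 14229 - 265 = 13964$)
$1414 - p = 1414 - 13964 = -12550$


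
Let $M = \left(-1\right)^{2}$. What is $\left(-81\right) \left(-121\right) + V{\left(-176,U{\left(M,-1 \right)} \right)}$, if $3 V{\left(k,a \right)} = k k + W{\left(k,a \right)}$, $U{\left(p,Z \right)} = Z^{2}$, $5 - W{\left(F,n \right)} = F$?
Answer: $\frac{60560}{3} \approx 20187.0$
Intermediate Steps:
$M = 1$
$W{\left(F,n \right)} = 5 - F$
$V{\left(k,a \right)} = \frac{5}{3} - \frac{k}{3} + \frac{k^{2}}{3}$ ($V{\left(k,a \right)} = \frac{k k - \left(-5 + k\right)}{3} = \frac{k^{2} - \left(-5 + k\right)}{3} = \frac{5 + k^{2} - k}{3} = \frac{5}{3} - \frac{k}{3} + \frac{k^{2}}{3}$)
$\left(-81\right) \left(-121\right) + V{\left(-176,U{\left(M,-1 \right)} \right)} = \left(-81\right) \left(-121\right) + \left(\frac{5}{3} - - \frac{176}{3} + \frac{\left(-176\right)^{2}}{3}\right) = 9801 + \left(\frac{5}{3} + \frac{176}{3} + \frac{1}{3} \cdot 30976\right) = 9801 + \left(\frac{5}{3} + \frac{176}{3} + \frac{30976}{3}\right) = 9801 + \frac{31157}{3} = \frac{60560}{3}$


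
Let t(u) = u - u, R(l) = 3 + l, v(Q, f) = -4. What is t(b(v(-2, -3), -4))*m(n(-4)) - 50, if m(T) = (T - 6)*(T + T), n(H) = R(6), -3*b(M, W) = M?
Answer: -50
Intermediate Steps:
b(M, W) = -M/3
n(H) = 9 (n(H) = 3 + 6 = 9)
t(u) = 0
m(T) = 2*T*(-6 + T) (m(T) = (-6 + T)*(2*T) = 2*T*(-6 + T))
t(b(v(-2, -3), -4))*m(n(-4)) - 50 = 0*(2*9*(-6 + 9)) - 50 = 0*(2*9*3) - 50 = 0*54 - 50 = 0 - 50 = -50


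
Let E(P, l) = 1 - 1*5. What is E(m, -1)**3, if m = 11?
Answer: -64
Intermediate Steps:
E(P, l) = -4 (E(P, l) = 1 - 5 = -4)
E(m, -1)**3 = (-4)**3 = -64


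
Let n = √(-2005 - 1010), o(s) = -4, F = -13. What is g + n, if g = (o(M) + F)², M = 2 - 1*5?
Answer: 289 + 3*I*√335 ≈ 289.0 + 54.909*I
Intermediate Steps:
M = -3 (M = 2 - 5 = -3)
g = 289 (g = (-4 - 13)² = (-17)² = 289)
n = 3*I*√335 (n = √(-3015) = 3*I*√335 ≈ 54.909*I)
g + n = 289 + 3*I*√335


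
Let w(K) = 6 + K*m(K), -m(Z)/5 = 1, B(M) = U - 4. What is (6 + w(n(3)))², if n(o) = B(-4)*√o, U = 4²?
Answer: 10944 - 1440*√3 ≈ 8449.8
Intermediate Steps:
U = 16
B(M) = 12 (B(M) = 16 - 4 = 12)
m(Z) = -5 (m(Z) = -5*1 = -5)
n(o) = 12*√o
w(K) = 6 - 5*K (w(K) = 6 + K*(-5) = 6 - 5*K)
(6 + w(n(3)))² = (6 + (6 - 60*√3))² = (12 - 60*√3)²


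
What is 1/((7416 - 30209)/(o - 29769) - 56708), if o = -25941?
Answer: -55710/3159179887 ≈ -1.7634e-5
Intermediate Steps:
1/((7416 - 30209)/(o - 29769) - 56708) = 1/((7416 - 30209)/(-25941 - 29769) - 56708) = 1/(-22793/(-55710) - 56708) = 1/(-22793*(-1/55710) - 56708) = 1/(22793/55710 - 56708) = 1/(-3159179887/55710) = -55710/3159179887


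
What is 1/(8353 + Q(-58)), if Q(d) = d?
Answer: 1/8295 ≈ 0.00012055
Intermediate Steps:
1/(8353 + Q(-58)) = 1/(8353 - 58) = 1/8295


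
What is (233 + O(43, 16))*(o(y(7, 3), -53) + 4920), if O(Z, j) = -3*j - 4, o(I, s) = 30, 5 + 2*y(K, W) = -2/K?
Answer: 895950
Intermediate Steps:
y(K, W) = -5/2 - 1/K (y(K, W) = -5/2 + (-2/K)/2 = -5/2 - 1/K)
O(Z, j) = -4 - 3*j
(233 + O(43, 16))*(o(y(7, 3), -53) + 4920) = (233 + (-4 - 3*16))*(30 + 4920) = (233 + (-4 - 48))*4950 = (233 - 52)*4950 = 181*4950 = 895950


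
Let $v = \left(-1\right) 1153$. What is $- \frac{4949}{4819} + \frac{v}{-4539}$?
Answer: $- \frac{16907204}{21873441} \approx -0.77296$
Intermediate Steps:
$v = -1153$
$- \frac{4949}{4819} + \frac{v}{-4539} = - \frac{4949}{4819} - \frac{1153}{-4539} = \left(-4949\right) \frac{1}{4819} - - \frac{1153}{4539} = - \frac{4949}{4819} + \frac{1153}{4539} = - \frac{16907204}{21873441}$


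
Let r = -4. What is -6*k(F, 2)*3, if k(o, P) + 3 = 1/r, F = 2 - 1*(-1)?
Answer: 117/2 ≈ 58.500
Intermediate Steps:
F = 3 (F = 2 + 1 = 3)
k(o, P) = -13/4 (k(o, P) = -3 + 1/(-4) = -3 - 1/4 = -13/4)
-6*k(F, 2)*3 = -6*(-13/4)*3 = (39/2)*3 = 117/2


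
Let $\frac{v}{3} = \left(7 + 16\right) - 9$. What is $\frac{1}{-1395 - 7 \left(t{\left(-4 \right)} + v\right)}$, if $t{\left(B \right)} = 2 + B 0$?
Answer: $- \frac{1}{1703} \approx -0.0005872$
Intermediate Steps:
$v = 42$ ($v = 3 \left(\left(7 + 16\right) - 9\right) = 3 \left(23 - 9\right) = 3 \cdot 14 = 42$)
$t{\left(B \right)} = 2$ ($t{\left(B \right)} = 2 + 0 = 2$)
$\frac{1}{-1395 - 7 \left(t{\left(-4 \right)} + v\right)} = \frac{1}{-1395 - 7 \left(2 + 42\right)} = \frac{1}{-1395 - 308} = \frac{1}{-1703} = - \frac{1}{1703}$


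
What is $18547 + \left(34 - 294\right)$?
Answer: $18287$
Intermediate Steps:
$18547 + \left(34 - 294\right) = 18547 - 260 = 18287$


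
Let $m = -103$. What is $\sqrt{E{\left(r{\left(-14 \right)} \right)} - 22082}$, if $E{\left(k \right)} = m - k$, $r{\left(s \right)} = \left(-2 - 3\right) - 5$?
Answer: $5 i \sqrt{887} \approx 148.91 i$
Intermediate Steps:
$r{\left(s \right)} = -10$ ($r{\left(s \right)} = -5 - 5 = -10$)
$E{\left(k \right)} = -103 - k$
$\sqrt{E{\left(r{\left(-14 \right)} \right)} - 22082} = \sqrt{\left(-103 - -10\right) - 22082} = \sqrt{\left(-103 + 10\right) - 22082} = \sqrt{-93 - 22082} = \sqrt{-22175} = 5 i \sqrt{887}$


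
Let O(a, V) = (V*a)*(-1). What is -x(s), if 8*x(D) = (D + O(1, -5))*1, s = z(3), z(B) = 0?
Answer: -5/8 ≈ -0.62500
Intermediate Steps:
O(a, V) = -V*a
s = 0
x(D) = 5/8 + D/8 (x(D) = ((D - 1*(-5)*1)*1)/8 = ((D + 5)*1)/8 = ((5 + D)*1)/8 = (5 + D)/8 = 5/8 + D/8)
-x(s) = -(5/8 + (1/8)*0) = -(5/8 + 0) = -1*5/8 = -5/8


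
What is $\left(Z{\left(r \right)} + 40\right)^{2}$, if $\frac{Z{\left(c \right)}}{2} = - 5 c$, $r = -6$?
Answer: $10000$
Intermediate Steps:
$Z{\left(c \right)} = - 10 c$ ($Z{\left(c \right)} = 2 \left(- 5 c\right) = - 10 c$)
$\left(Z{\left(r \right)} + 40\right)^{2} = \left(\left(-10\right) \left(-6\right) + 40\right)^{2} = \left(60 + 40\right)^{2} = 100^{2} = 10000$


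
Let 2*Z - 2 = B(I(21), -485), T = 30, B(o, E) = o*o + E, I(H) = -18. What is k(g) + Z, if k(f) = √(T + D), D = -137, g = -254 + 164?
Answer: -159/2 + I*√107 ≈ -79.5 + 10.344*I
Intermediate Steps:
B(o, E) = E + o² (B(o, E) = o² + E = E + o²)
Z = -159/2 (Z = 1 + (-485 + (-18)²)/2 = 1 + (-485 + 324)/2 = 1 + (½)*(-161) = 1 - 161/2 = -159/2 ≈ -79.500)
g = -90
k(f) = I*√107 (k(f) = √(30 - 137) = √(-107) = I*√107)
k(g) + Z = I*√107 - 159/2 = -159/2 + I*√107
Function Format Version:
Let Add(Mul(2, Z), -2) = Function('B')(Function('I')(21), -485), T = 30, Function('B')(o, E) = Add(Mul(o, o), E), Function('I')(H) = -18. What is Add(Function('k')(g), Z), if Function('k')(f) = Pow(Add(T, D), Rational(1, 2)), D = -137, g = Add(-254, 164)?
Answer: Add(Rational(-159, 2), Mul(I, Pow(107, Rational(1, 2)))) ≈ Add(-79.500, Mul(10.344, I))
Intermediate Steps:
Function('B')(o, E) = Add(E, Pow(o, 2)) (Function('B')(o, E) = Add(Pow(o, 2), E) = Add(E, Pow(o, 2)))
Z = Rational(-159, 2) (Z = Add(1, Mul(Rational(1, 2), Add(-485, Pow(-18, 2)))) = Add(1, Mul(Rational(1, 2), Add(-485, 324))) = Add(1, Mul(Rational(1, 2), -161)) = Add(1, Rational(-161, 2)) = Rational(-159, 2) ≈ -79.500)
g = -90
Function('k')(f) = Mul(I, Pow(107, Rational(1, 2))) (Function('k')(f) = Pow(Add(30, -137), Rational(1, 2)) = Pow(-107, Rational(1, 2)) = Mul(I, Pow(107, Rational(1, 2))))
Add(Function('k')(g), Z) = Add(Mul(I, Pow(107, Rational(1, 2))), Rational(-159, 2)) = Add(Rational(-159, 2), Mul(I, Pow(107, Rational(1, 2))))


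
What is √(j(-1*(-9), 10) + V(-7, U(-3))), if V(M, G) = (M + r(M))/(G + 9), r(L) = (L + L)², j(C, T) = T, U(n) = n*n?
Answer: √82/2 ≈ 4.5277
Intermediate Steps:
U(n) = n²
r(L) = 4*L² (r(L) = (2*L)² = 4*L²)
V(M, G) = (M + 4*M²)/(9 + G) (V(M, G) = (M + 4*M²)/(G + 9) = (M + 4*M²)/(9 + G))
√(j(-1*(-9), 10) + V(-7, U(-3))) = √(10 - 7*(1 + 4*(-7))/(9 + (-3)²)) = √(10 - 7*(1 - 28)/(9 + 9)) = √(10 - 7*(-27)/18) = √(10 - 7*1/18*(-27)) = √(10 + 21/2) = √(41/2) = √82/2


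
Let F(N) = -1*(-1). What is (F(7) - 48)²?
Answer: 2209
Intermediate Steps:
F(N) = 1
(F(7) - 48)² = (1 - 48)² = (-47)² = 2209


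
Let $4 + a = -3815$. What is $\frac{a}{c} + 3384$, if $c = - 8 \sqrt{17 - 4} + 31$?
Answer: $\frac{106049}{43} - \frac{10184 \sqrt{13}}{43} \approx 1612.3$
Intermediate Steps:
$a = -3819$ ($a = -4 - 3815 = -3819$)
$c = 31 - 8 \sqrt{13}$ ($c = - 8 \sqrt{13} + 31 = 31 - 8 \sqrt{13} \approx 2.1556$)
$\frac{a}{c} + 3384 = - \frac{3819}{31 - 8 \sqrt{13}} + 3384 = 3384 - \frac{3819}{31 - 8 \sqrt{13}}$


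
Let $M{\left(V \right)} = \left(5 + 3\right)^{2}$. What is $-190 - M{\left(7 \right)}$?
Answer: $-254$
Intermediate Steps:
$M{\left(V \right)} = 64$ ($M{\left(V \right)} = 8^{2} = 64$)
$-190 - M{\left(7 \right)} = -190 - 64 = -254$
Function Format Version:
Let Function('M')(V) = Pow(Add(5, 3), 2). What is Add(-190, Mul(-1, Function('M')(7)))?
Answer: -254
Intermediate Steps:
Function('M')(V) = 64 (Function('M')(V) = Pow(8, 2) = 64)
Add(-190, Mul(-1, Function('M')(7))) = Add(-190, Mul(-1, 64)) = Add(-190, -64) = -254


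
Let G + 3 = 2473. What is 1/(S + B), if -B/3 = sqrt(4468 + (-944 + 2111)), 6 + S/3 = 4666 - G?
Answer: 146/958093 + 7*sqrt(115)/14371395 ≈ 0.00015761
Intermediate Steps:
G = 2470 (G = -3 + 2473 = 2470)
S = 6570 (S = -18 + 3*(4666 - 1*2470) = -18 + 3*(4666 - 2470) = -18 + 3*2196 = -18 + 6588 = 6570)
B = -21*sqrt(115) (B = -3*sqrt(4468 + (-944 + 2111)) = -3*sqrt(4468 + 1167) = -21*sqrt(115) ≈ -225.20)
1/(S + B) = 1/(6570 - 21*sqrt(115))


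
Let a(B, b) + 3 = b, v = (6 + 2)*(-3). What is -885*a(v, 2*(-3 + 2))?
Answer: 4425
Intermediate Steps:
v = -24 (v = 8*(-3) = -24)
a(B, b) = -3 + b
-885*a(v, 2*(-3 + 2)) = -885*(-3 + 2*(-3 + 2)) = -885*(-3 + 2*(-1)) = -885*(-3 - 2) = -885*(-5) = 4425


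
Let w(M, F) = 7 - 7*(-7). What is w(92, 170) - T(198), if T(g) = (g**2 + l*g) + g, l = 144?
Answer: -67858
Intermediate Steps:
w(M, F) = 56 (w(M, F) = 7 + 49 = 56)
T(g) = g**2 + 145*g (T(g) = (g**2 + 144*g) + g = g**2 + 145*g)
w(92, 170) - T(198) = 56 - 198*(145 + 198) = 56 - 198*343 = 56 - 1*67914 = 56 - 67914 = -67858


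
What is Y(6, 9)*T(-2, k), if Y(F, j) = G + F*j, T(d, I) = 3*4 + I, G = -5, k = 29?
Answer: 2009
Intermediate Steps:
T(d, I) = 12 + I
Y(F, j) = -5 + F*j
Y(6, 9)*T(-2, k) = (-5 + 6*9)*(12 + 29) = (-5 + 54)*41 = 49*41 = 2009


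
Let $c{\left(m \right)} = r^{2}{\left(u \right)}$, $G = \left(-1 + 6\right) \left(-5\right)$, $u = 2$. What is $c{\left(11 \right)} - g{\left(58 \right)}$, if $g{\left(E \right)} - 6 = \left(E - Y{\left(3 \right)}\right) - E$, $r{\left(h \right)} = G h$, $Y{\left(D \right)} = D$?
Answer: $2497$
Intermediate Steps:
$G = -25$ ($G = 5 \left(-5\right) = -25$)
$r{\left(h \right)} = - 25 h$
$c{\left(m \right)} = 2500$ ($c{\left(m \right)} = \left(\left(-25\right) 2\right)^{2} = \left(-50\right)^{2} = 2500$)
$g{\left(E \right)} = 3$ ($g{\left(E \right)} = 6 + \left(\left(E - 3\right) - E\right) = 6 + \left(\left(-3 + E\right) - E\right) = 6 - 3 = 3$)
$c{\left(11 \right)} - g{\left(58 \right)} = 2500 - 3 = 2497$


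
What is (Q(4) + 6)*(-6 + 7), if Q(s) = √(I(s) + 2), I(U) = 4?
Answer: 6 + √6 ≈ 8.4495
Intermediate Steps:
Q(s) = √6 (Q(s) = √(4 + 2) = √6)
(Q(4) + 6)*(-6 + 7) = (√6 + 6)*(-6 + 7) = (6 + √6)*1 = 6 + √6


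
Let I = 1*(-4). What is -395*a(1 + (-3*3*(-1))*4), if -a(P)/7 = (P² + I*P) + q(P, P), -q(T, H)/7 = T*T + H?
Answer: -23837065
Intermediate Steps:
q(T, H) = -7*H - 7*T² (q(T, H) = -7*(T*T + H) = -7*(T² + H) = -7*(H + T²) = -7*H - 7*T²)
I = -4
a(P) = 42*P² + 77*P (a(P) = -7*((P² - 4*P) + (-7*P - 7*P²)) = -7*(-11*P - 6*P²) = 42*P² + 77*P)
-395*a(1 + (-3*3*(-1))*4) = -2765*(1 + (-3*3*(-1))*4)*(11 + 6*(1 + (-3*3*(-1))*4)) = -2765*(1 - 9*(-1)*4)*(11 + 6*(1 - 9*(-1)*4)) = -2765*(1 + 9*4)*(11 + 6*(1 + 9*4)) = -2765*(1 + 36)*(11 + 6*(1 + 36)) = -2765*37*(11 + 6*37) = -2765*37*(11 + 222) = -2765*37*233 = -395*60347 = -23837065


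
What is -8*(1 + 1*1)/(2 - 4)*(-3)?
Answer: -24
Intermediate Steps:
-8*(1 + 1*1)/(2 - 4)*(-3) = -8*(1 + 1)/(-2)*(-3) = -16*(-1)/2*(-3) = -8*(-1)*(-3) = 8*(-3) = -24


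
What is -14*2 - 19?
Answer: -47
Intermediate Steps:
-14*2 - 19 = -28 - 19 = -47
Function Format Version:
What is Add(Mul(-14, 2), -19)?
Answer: -47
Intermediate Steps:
Add(Mul(-14, 2), -19) = Add(-28, -19) = -47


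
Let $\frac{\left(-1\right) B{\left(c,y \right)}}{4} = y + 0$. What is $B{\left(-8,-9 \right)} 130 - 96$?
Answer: $4584$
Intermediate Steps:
$B{\left(c,y \right)} = - 4 y$ ($B{\left(c,y \right)} = - 4 \left(y + 0\right) = - 4 y$)
$B{\left(-8,-9 \right)} 130 - 96 = \left(-4\right) \left(-9\right) 130 - 96 = 36 \cdot 130 - 96 = 4680 - 96 = 4584$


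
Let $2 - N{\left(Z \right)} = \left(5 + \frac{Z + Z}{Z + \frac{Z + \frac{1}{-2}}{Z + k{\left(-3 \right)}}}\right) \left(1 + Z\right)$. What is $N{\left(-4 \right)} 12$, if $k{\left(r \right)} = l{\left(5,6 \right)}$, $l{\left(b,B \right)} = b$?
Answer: $\frac{4044}{17} \approx 237.88$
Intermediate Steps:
$k{\left(r \right)} = 5$
$N{\left(Z \right)} = 2 - \left(1 + Z\right) \left(5 + \frac{2 Z}{Z + \frac{- \frac{1}{2} + Z}{5 + Z}}\right)$ ($N{\left(Z \right)} = 2 - \left(5 + \frac{Z + Z}{Z + \frac{Z + \frac{1}{-2}}{Z + 5}}\right) \left(1 + Z\right) = 2 - \left(5 + \frac{2 Z}{Z + \frac{Z - \frac{1}{2}}{5 + Z}}\right) \left(1 + Z\right) = 2 - \left(5 + \frac{2 Z}{Z + \frac{- \frac{1}{2} + Z}{5 + Z}}\right) \left(1 + Z\right) = 2 - \left(1 + Z\right) \left(5 + \frac{2 Z}{Z + \frac{- \frac{1}{2} + Z}{5 + Z}}\right)$)
$N{\left(-4 \right)} 12 = \frac{3 - 90 \left(-4\right)^{2} - -204 - 14 \left(-4\right)^{3}}{-1 + 2 \left(-4\right)^{2} + 12 \left(-4\right)} 12 = \frac{3 - 1440 + 204 - -896}{-1 + 2 \cdot 16 - 48} \cdot 12 = \frac{3 - 1440 + 204 + 896}{-1 + 32 - 48} \cdot 12 = \frac{1}{-17} \left(-337\right) 12 = \left(- \frac{1}{17}\right) \left(-337\right) 12 = \frac{337}{17} \cdot 12 = \frac{4044}{17}$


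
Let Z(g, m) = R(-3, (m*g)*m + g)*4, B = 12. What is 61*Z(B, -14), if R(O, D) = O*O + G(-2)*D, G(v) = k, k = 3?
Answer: 1732644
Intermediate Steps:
G(v) = 3
R(O, D) = O² + 3*D (R(O, D) = O*O + 3*D = O² + 3*D)
Z(g, m) = 36 + 12*g + 12*g*m² (Z(g, m) = ((-3)² + 3*((m*g)*m + g))*4 = (9 + 3*((g*m)*m + g))*4 = (9 + 3*(g*m² + g))*4 = (9 + 3*(g + g*m²))*4 = (9 + (3*g + 3*g*m²))*4 = (9 + 3*g + 3*g*m²)*4 = 36 + 12*g + 12*g*m²)
61*Z(B, -14) = 61*(36 + 12*12*(1 + (-14)²)) = 61*(36 + 12*12*(1 + 196)) = 61*(36 + 12*12*197) = 61*(36 + 28368) = 61*28404 = 1732644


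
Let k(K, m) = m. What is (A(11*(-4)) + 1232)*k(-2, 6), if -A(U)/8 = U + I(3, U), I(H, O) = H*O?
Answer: 15840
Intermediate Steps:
A(U) = -32*U (A(U) = -8*(U + 3*U) = -32*U)
(A(11*(-4)) + 1232)*k(-2, 6) = (-352*(-4) + 1232)*6 = (-32*(-44) + 1232)*6 = (1408 + 1232)*6 = 2640*6 = 15840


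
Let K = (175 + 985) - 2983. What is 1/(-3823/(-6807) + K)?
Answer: -6807/12405338 ≈ -0.00054872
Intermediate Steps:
K = -1823 (K = 1160 - 2983 = -1823)
1/(-3823/(-6807) + K) = 1/(-3823/(-6807) - 1823) = 1/(-3823*(-1/6807) - 1823) = 1/(3823/6807 - 1823) = 1/(-12405338/6807) = -6807/12405338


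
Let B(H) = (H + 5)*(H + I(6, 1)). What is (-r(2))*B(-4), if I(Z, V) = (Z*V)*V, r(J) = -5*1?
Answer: 10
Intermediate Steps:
r(J) = -5
I(Z, V) = Z*V² (I(Z, V) = (V*Z)*V = Z*V²)
B(H) = (5 + H)*(6 + H) (B(H) = (H + 5)*(H + 6*1²) = (5 + H)*(H + 6*1) = (5 + H)*(H + 6) = (5 + H)*(6 + H))
(-r(2))*B(-4) = (-1*(-5))*(30 + (-4)² + 11*(-4)) = 5*(30 + 16 - 44) = 5*2 = 10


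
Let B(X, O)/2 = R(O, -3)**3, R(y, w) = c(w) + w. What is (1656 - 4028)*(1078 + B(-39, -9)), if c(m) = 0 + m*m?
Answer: -3581720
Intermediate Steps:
c(m) = m**2 (c(m) = 0 + m**2 = m**2)
R(y, w) = w + w**2 (R(y, w) = w**2 + w = w + w**2)
B(X, O) = 432 (B(X, O) = 2*(-3*(1 - 3))**3 = 2*(-3*(-2))**3 = 2*6**3 = 2*216 = 432)
(1656 - 4028)*(1078 + B(-39, -9)) = (1656 - 4028)*(1078 + 432) = -2372*1510 = -3581720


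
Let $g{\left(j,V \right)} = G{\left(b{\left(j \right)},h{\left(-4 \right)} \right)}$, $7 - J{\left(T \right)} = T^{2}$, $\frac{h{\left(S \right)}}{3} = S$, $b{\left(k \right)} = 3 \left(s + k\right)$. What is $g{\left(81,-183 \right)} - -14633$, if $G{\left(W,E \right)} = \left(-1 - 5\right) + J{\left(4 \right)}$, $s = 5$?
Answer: $14618$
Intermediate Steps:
$b{\left(k \right)} = 15 + 3 k$ ($b{\left(k \right)} = 3 \left(5 + k\right) = 15 + 3 k$)
$h{\left(S \right)} = 3 S$
$J{\left(T \right)} = 7 - T^{2}$
$G{\left(W,E \right)} = -15$ ($G{\left(W,E \right)} = \left(-1 - 5\right) + \left(7 - 4^{2}\right) = -6 + \left(7 - 16\right) = -6 - 9 = -15$)
$g{\left(j,V \right)} = -15$
$g{\left(81,-183 \right)} - -14633 = -15 - -14633 = -15 + 14633 = 14618$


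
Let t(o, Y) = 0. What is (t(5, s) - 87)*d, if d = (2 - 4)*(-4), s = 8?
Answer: -696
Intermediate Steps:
d = 8 (d = -2*(-4) = 8)
(t(5, s) - 87)*d = (0 - 87)*8 = -87*8 = -696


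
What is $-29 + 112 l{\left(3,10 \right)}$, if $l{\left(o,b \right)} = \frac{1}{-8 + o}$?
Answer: $- \frac{257}{5} \approx -51.4$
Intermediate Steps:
$-29 + 112 l{\left(3,10 \right)} = -29 + \frac{112}{-8 + 3} = -29 + \frac{112}{-5} = -29 + 112 \left(- \frac{1}{5}\right) = -29 - \frac{112}{5} = - \frac{257}{5}$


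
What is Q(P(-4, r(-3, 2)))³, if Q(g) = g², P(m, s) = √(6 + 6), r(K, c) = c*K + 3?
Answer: 1728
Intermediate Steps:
r(K, c) = 3 + K*c (r(K, c) = K*c + 3 = 3 + K*c)
P(m, s) = 2*√3 (P(m, s) = √12 = 2*√3)
Q(P(-4, r(-3, 2)))³ = ((2*√3)²)³ = 12³ = 1728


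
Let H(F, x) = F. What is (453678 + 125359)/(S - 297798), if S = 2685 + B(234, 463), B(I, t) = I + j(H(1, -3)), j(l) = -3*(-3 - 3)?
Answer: -579037/294861 ≈ -1.9638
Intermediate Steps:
j(l) = 18 (j(l) = -3*(-6) = 18)
B(I, t) = 18 + I (B(I, t) = I + 18 = 18 + I)
S = 2937 (S = 2685 + (18 + 234) = 2685 + 252 = 2937)
(453678 + 125359)/(S - 297798) = (453678 + 125359)/(2937 - 297798) = 579037/(-294861) = 579037*(-1/294861) = -579037/294861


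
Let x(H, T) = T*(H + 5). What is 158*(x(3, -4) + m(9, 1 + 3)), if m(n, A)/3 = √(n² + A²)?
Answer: -5056 + 474*√97 ≈ -387.64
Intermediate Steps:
m(n, A) = 3*√(A² + n²) (m(n, A) = 3*√(n² + A²) = 3*√(A² + n²))
x(H, T) = T*(5 + H)
158*(x(3, -4) + m(9, 1 + 3)) = 158*(-4*(5 + 3) + 3*√((1 + 3)² + 9²)) = 158*(-4*8 + 3*√(4² + 81)) = 158*(-32 + 3*√(16 + 81)) = 158*(-32 + 3*√97) = -5056 + 474*√97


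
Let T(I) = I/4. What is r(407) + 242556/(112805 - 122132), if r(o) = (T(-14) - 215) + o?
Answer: 1010389/6218 ≈ 162.49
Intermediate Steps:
T(I) = I/4 (T(I) = I*(¼) = I/4)
r(o) = -437/2 + o (r(o) = ((¼)*(-14) - 215) + o = (-7/2 - 215) + o = -437/2 + o)
r(407) + 242556/(112805 - 122132) = (-437/2 + 407) + 242556/(112805 - 122132) = 377/2 + 242556/(-9327) = 377/2 + 242556*(-1/9327) = 377/2 - 80852/3109 = 1010389/6218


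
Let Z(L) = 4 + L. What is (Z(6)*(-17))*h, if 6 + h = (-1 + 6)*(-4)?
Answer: 4420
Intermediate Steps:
h = -26 (h = -6 + (-1 + 6)*(-4) = -6 + 5*(-4) = -6 - 20 = -26)
(Z(6)*(-17))*h = ((4 + 6)*(-17))*(-26) = (10*(-17))*(-26) = -170*(-26) = 4420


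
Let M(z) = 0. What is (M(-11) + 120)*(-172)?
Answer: -20640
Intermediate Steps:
(M(-11) + 120)*(-172) = (0 + 120)*(-172) = 120*(-172) = -20640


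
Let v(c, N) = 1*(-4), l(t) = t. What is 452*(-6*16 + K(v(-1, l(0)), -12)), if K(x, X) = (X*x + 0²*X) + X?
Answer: -27120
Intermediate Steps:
v(c, N) = -4
K(x, X) = X + X*x (K(x, X) = (X*x + 0*X) + X = (X*x + 0) + X = X*x + X = X + X*x)
452*(-6*16 + K(v(-1, l(0)), -12)) = 452*(-6*16 - 12*(1 - 4)) = 452*(-96 - 12*(-3)) = 452*(-96 + 36) = 452*(-60) = -27120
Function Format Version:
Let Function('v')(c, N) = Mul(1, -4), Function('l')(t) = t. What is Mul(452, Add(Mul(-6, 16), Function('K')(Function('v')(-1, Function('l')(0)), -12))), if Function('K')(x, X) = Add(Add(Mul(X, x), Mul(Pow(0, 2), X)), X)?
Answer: -27120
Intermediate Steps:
Function('v')(c, N) = -4
Function('K')(x, X) = Add(X, Mul(X, x)) (Function('K')(x, X) = Add(Add(Mul(X, x), Mul(0, X)), X) = Add(Add(Mul(X, x), 0), X) = Add(Mul(X, x), X) = Add(X, Mul(X, x)))
Mul(452, Add(Mul(-6, 16), Function('K')(Function('v')(-1, Function('l')(0)), -12))) = Mul(452, Add(Mul(-6, 16), Mul(-12, Add(1, -4)))) = Mul(452, Add(-96, Mul(-12, -3))) = Mul(452, Add(-96, 36)) = Mul(452, -60) = -27120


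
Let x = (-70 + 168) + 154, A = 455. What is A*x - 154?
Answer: 114506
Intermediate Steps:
x = 252 (x = 98 + 154 = 252)
A*x - 154 = 455*252 - 154 = 114660 - 154 = 114506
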